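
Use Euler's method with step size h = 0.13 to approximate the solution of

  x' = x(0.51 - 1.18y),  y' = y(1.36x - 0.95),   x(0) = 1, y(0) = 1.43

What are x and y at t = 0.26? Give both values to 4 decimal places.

0.7074, 1.5457

Euler on (x,y): x_{n+1} = x_n + h·x', y_{n+1} = y_n + h·y'.
0.000000: (1.000000, 1.430000); f=(-1.177400, 0.586300) → (0.846938, 1.506219)
0.130000: (0.846938, 1.506219); f=(-1.073357, 0.304009) → (0.707402, 1.545740)
(x(0.26), y(0.26)) ≈ (0.7074, 1.5457)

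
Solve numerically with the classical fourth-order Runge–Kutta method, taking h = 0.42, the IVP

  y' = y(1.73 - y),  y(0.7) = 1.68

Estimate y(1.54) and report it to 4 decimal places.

RK4: k1 = f(t_n, y_n); k2 = f(t_n + h/2, y_n + (h/2)·k1); k3 = f(t_n + h/2, y_n + (h/2)·k2); k4 = f(t_n + h, y_n + h·k3); y_{n+1} = y_n + (h/6)·(k1 + 2k2 + 2k3 + k4).
t=0.700000, y=1.680000:
  k1 = f(0.700000, 1.680000) = 0.084000
  k2 = f(0.910000, 1.697640) = 0.054936
  k3 = f(0.910000, 1.691536) = 0.065062
  k4 = f(1.120000, 1.707326) = 0.038712
  y ← 1.680000 + (0.42/6)·(k1 + 2k2 + 2k3 + k4) = 1.705390
t=1.120000, y=1.705390:
  k1 = f(1.120000, 1.705390) = 0.041970
  k2 = f(1.330000, 1.714203) = 0.027079
  k3 = f(1.330000, 1.711076) = 0.032380
  k4 = f(1.540000, 1.718989) = 0.018927
  y ← 1.705390 + (0.42/6)·(k1 + 2k2 + 2k3 + k4) = 1.717977
y(1.54) ≈ 1.7180

1.7180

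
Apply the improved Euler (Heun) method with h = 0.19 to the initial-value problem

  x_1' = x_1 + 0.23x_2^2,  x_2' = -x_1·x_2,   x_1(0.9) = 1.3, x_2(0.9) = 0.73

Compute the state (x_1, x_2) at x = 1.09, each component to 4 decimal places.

1.5909, 0.5578

Heun on (x_1,x_2): k1 = f(x_n, state_n); k2 = f(x_n + h, state_n + h·k1); state_{n+1} = state_n + (h/2)·(k1 + k2).
0.900000: (1.300000, 0.730000)
  k1 = (1.422567, -0.949000)
  predictor → (1.570288, 0.549690)
  k2 = (1.639784, -0.863171)
  → (1.590923, 0.557844)
(x_1(1.09), x_2(1.09)) ≈ (1.5909, 0.5578)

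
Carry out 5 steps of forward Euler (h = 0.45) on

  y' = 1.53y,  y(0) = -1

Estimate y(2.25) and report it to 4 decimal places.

-13.7248

Euler: y_{n+1} = y_n + h·f(t_n, y_n).
t=0.000000, y=-1.000000: f=-1.530000 → y ← -1.000000 + 0.45·(-1.530000) = -1.688500
t=0.450000, y=-1.688500: f=-2.583405 → y ← -1.688500 + 0.45·(-2.583405) = -2.851032
t=0.900000, y=-2.851032: f=-4.362079 → y ← -2.851032 + 0.45·(-4.362079) = -4.813968
t=1.350000, y=-4.813968: f=-7.365371 → y ← -4.813968 + 0.45·(-7.365371) = -8.128385
t=1.800000, y=-8.128385: f=-12.436429 → y ← -8.128385 + 0.45·(-12.436429) = -13.724778
y(2.25) ≈ -13.7248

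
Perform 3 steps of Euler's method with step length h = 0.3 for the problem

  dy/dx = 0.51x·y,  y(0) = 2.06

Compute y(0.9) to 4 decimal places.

2.3523

Euler: y_{n+1} = y_n + h·f(x_n, y_n).
x=0.000000, y=2.060000: f=0.000000 → y ← 2.060000 + 0.3·0.000000 = 2.060000
x=0.300000, y=2.060000: f=0.315180 → y ← 2.060000 + 0.3·0.315180 = 2.154554
x=0.600000, y=2.154554: f=0.659294 → y ← 2.154554 + 0.3·0.659294 = 2.352342
y(0.9) ≈ 2.3523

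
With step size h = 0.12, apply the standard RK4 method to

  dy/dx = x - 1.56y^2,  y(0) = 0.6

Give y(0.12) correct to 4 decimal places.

RK4: k1 = f(x_n, y_n); k2 = f(x_n + h/2, y_n + (h/2)·k1); k3 = f(x_n + h/2, y_n + (h/2)·k2); k4 = f(x_n + h, y_n + h·k3); y_{n+1} = y_n + (h/6)·(k1 + 2k2 + 2k3 + k4).
x=0.000000, y=0.600000:
  k1 = f(0.000000, 0.600000) = -0.561600
  k2 = f(0.060000, 0.566304) = -0.440292
  k3 = f(0.060000, 0.573582) = -0.453235
  k4 = f(0.120000, 0.545612) = -0.344400
  y ← 0.600000 + (0.12/6)·(k1 + 2k2 + 2k3 + k4) = 0.546139
y(0.12) ≈ 0.5461

0.5461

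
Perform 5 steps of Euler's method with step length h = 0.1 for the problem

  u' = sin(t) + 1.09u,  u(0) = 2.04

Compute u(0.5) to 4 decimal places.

3.5318

Euler: u_{n+1} = u_n + h·f(t_n, u_n).
t=0.000000, u=2.040000: f=2.223600 → u ← 2.040000 + 0.1·2.223600 = 2.262360
t=0.100000, u=2.262360: f=2.565806 → u ← 2.262360 + 0.1·2.565806 = 2.518941
t=0.200000, u=2.518941: f=2.944315 → u ← 2.518941 + 0.1·2.944315 = 2.813372
t=0.300000, u=2.813372: f=3.362096 → u ← 2.813372 + 0.1·3.362096 = 3.149582
t=0.400000, u=3.149582: f=3.822462 → u ← 3.149582 + 0.1·3.822462 = 3.531828
u(0.5) ≈ 3.5318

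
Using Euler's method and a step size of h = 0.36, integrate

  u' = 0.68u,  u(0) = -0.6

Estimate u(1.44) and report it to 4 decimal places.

-1.4406

Euler: u_{n+1} = u_n + h·f(t_n, u_n).
t=0.000000, u=-0.600000: f=-0.408000 → u ← -0.600000 + 0.36·(-0.408000) = -0.746880
t=0.360000, u=-0.746880: f=-0.507878 → u ← -0.746880 + 0.36·(-0.507878) = -0.929716
t=0.720000, u=-0.929716: f=-0.632207 → u ← -0.929716 + 0.36·(-0.632207) = -1.157311
t=1.080000, u=-1.157311: f=-0.786971 → u ← -1.157311 + 0.36·(-0.786971) = -1.440620
u(1.44) ≈ -1.4406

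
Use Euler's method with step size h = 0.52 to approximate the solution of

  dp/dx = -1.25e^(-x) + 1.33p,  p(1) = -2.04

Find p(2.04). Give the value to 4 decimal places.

-6.3841

Euler: p_{n+1} = p_n + h·f(x_n, p_n).
x=1.000000, p=-2.040000: f=-3.173049 → p ← -2.040000 + 0.52·(-3.173049) = -3.689986
x=1.520000, p=-3.689986: f=-5.181071 → p ← -3.689986 + 0.52·(-5.181071) = -6.384142
p(2.04) ≈ -6.3841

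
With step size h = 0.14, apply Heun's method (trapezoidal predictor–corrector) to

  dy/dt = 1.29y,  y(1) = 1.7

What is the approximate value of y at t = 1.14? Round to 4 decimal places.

2.0347

Heun: k1 = f(t_n, y_n); k2 = f(t_n + h, y_n + h·k1); y_{n+1} = y_n + (h/2)·(k1 + k2).
t=1.000000, y=1.700000:
  k1 = f(1.000000, 1.700000) = 2.193000
  k2 = f(1.140000, 2.007020) = 2.589056
  y ← 1.700000 + (0.14/2)·(2.193000 + 2.589056) = 2.034744
y(1.14) ≈ 2.0347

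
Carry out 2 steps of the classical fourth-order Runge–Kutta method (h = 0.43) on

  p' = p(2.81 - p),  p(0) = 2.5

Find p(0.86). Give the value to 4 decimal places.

2.7764

RK4: k1 = f(t_n, p_n); k2 = f(t_n + h/2, p_n + (h/2)·k1); k3 = f(t_n + h/2, p_n + (h/2)·k2); k4 = f(t_n + h, p_n + h·k3); p_{n+1} = p_n + (h/6)·(k1 + 2k2 + 2k3 + k4).
t=0.000000, p=2.500000:
  k1 = f(0.000000, 2.500000) = 0.775000
  k2 = f(0.215000, 2.666625) = 0.382327
  k3 = f(0.215000, 2.582200) = 0.588224
  k4 = f(0.430000, 2.752936) = 0.157092
  p ← 2.500000 + (0.43/6)·(k1 + 2k2 + 2k3 + k4) = 2.705912
t=0.430000, p=2.705912:
  k1 = f(0.430000, 2.705912) = 0.281652
  k2 = f(0.645000, 2.766468) = 0.120431
  k3 = f(0.645000, 2.731805) = 0.213613
  k4 = f(0.860000, 2.797766) = 0.034228
  p ← 2.705912 + (0.43/6)·(k1 + 2k2 + 2k3 + k4) = 2.776430
p(0.86) ≈ 2.7764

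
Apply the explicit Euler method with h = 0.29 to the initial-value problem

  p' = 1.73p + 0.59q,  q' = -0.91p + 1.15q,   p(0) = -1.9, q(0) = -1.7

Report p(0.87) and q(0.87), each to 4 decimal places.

Euler on (p,q): p_{n+1} = p_n + h·p', q_{n+1} = q_n + h·q'.
0.000000: (-1.900000, -1.700000); f=(-4.290000, -0.226000) → (-3.144100, -1.765540)
0.290000: (-3.144100, -1.765540); f=(-6.480962, 0.830760) → (-5.023579, -1.524620)
0.580000: (-5.023579, -1.524620); f=(-9.590317, 2.818144) → (-7.804771, -0.707358)
(p(0.87), q(0.87)) ≈ (-7.8048, -0.7074)

-7.8048, -0.7074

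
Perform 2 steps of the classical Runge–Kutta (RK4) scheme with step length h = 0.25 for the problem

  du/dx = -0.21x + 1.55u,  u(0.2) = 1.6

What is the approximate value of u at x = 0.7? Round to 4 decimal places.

RK4: k1 = f(x_n, u_n); k2 = f(x_n + h/2, u_n + (h/2)·k1); k3 = f(x_n + h/2, u_n + (h/2)·k2); k4 = f(x_n + h, u_n + h·k3); u_{n+1} = u_n + (h/6)·(k1 + 2k2 + 2k3 + k4).
x=0.200000, u=1.600000:
  k1 = f(0.200000, 1.600000) = 2.438000
  k2 = f(0.325000, 1.904750) = 2.884113
  k3 = f(0.325000, 1.960514) = 2.970547
  k4 = f(0.450000, 2.342637) = 3.536587
  u ← 1.600000 + (0.25/6)·(k1 + 2k2 + 2k3 + k4) = 2.336829
x=0.450000, u=2.336829:
  k1 = f(0.450000, 2.336829) = 3.527586
  k2 = f(0.575000, 2.777778) = 4.184805
  k3 = f(0.575000, 2.859930) = 4.312142
  k4 = f(0.700000, 3.414865) = 5.146040
  u ← 2.336829 + (0.25/6)·(k1 + 2k2 + 2k3 + k4) = 3.406309
u(0.7) ≈ 3.4063

3.4063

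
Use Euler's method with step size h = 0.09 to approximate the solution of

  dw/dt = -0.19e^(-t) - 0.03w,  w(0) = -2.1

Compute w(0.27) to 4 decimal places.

-2.1299

Euler: w_{n+1} = w_n + h·f(t_n, w_n).
t=0.000000, w=-2.100000: f=-0.127000 → w ← -2.100000 + 0.09·(-0.127000) = -2.111430
t=0.090000, w=-2.111430: f=-0.110304 → w ← -2.111430 + 0.09·(-0.110304) = -2.121357
t=0.180000, w=-2.121357: f=-0.095061 → w ← -2.121357 + 0.09·(-0.095061) = -2.129913
w(0.27) ≈ -2.1299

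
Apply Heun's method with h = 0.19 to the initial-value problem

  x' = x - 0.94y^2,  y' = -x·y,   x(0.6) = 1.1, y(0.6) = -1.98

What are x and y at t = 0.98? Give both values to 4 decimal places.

0.3460, -1.5274

Heun on (x,y): k1 = f(t_n, state_n); k2 = f(t_n + h, state_n + h·k1); state_{n+1} = state_n + (h/2)·(k1 + k2).
0.600000: (1.100000, -1.980000)
  k1 = (-2.585176, 2.178000)
  predictor → (0.608817, -1.566180)
  k2 = (-1.696928, 0.953516)
  → (0.693200, -1.682506)
0.790000: (0.693200, -1.682506)
  k1 = (-1.967777, 1.166313)
  predictor → (0.319323, -1.460906)
  k2 = (-1.686870, 0.466500)
  → (0.346009, -1.527389)
(x(0.98), y(0.98)) ≈ (0.3460, -1.5274)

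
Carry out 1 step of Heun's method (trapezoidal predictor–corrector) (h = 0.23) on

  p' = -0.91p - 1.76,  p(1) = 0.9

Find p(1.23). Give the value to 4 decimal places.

Heun: k1 = f(t_n, p_n); k2 = f(t_n + h, p_n + h·k1); p_{n+1} = p_n + (h/2)·(k1 + k2).
t=1.000000, p=0.900000:
  k1 = f(1.000000, 0.900000) = -2.579000
  k2 = f(1.230000, 0.306830) = -2.039215
  p ← 0.900000 + (0.23/2)·(-2.579000 + (-2.039215)) = 0.368905
p(1.23) ≈ 0.3689

0.3689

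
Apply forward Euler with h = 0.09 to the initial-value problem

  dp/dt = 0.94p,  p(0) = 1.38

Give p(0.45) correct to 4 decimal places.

2.0712

Euler: p_{n+1} = p_n + h·f(t_n, p_n).
t=0.000000, p=1.380000: f=1.297200 → p ← 1.380000 + 0.09·1.297200 = 1.496748
t=0.090000, p=1.496748: f=1.406943 → p ← 1.496748 + 0.09·1.406943 = 1.623373
t=0.180000, p=1.623373: f=1.525971 → p ← 1.623373 + 0.09·1.525971 = 1.760710
t=0.270000, p=1.760710: f=1.655068 → p ← 1.760710 + 0.09·1.655068 = 1.909666
t=0.360000, p=1.909666: f=1.795086 → p ← 1.909666 + 0.09·1.795086 = 2.071224
p(0.45) ≈ 2.0712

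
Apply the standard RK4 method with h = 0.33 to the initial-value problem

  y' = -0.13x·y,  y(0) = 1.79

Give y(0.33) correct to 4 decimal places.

RK4: k1 = f(x_n, y_n); k2 = f(x_n + h/2, y_n + (h/2)·k1); k3 = f(x_n + h/2, y_n + (h/2)·k2); k4 = f(x_n + h, y_n + h·k3); y_{n+1} = y_n + (h/6)·(k1 + 2k2 + 2k3 + k4).
x=0.000000, y=1.790000:
  k1 = f(0.000000, 1.790000) = 0.000000
  k2 = f(0.165000, 1.790000) = -0.038395
  k3 = f(0.165000, 1.783665) = -0.038260
  k4 = f(0.330000, 1.777374) = -0.076249
  y ← 1.790000 + (0.33/6)·(k1 + 2k2 + 2k3 + k4) = 1.777374
y(0.33) ≈ 1.7774

1.7774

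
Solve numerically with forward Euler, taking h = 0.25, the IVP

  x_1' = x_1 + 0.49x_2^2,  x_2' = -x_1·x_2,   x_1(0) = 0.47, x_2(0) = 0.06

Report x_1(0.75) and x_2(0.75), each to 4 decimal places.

0.9193, 0.0369

Euler on (x_1,x_2): x_1_{n+1} = x_1_n + h·x_1', x_2_{n+1} = x_2_n + h·x_2'.
0.000000: (0.470000, 0.060000); f=(0.471764, -0.028200) → (0.587941, 0.052950)
0.250000: (0.587941, 0.052950); f=(0.589315, -0.031131) → (0.735270, 0.045167)
0.500000: (0.735270, 0.045167); f=(0.736269, -0.033210) → (0.919337, 0.036865)
(x_1(0.75), x_2(0.75)) ≈ (0.9193, 0.0369)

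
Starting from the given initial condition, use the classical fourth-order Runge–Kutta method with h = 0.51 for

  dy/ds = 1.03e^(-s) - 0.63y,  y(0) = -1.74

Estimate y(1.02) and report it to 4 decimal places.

RK4: k1 = f(s_n, y_n); k2 = f(s_n + h/2, y_n + (h/2)·k1); k3 = f(s_n + h/2, y_n + (h/2)·k2); k4 = f(s_n + h, y_n + h·k3); y_{n+1} = y_n + (h/6)·(k1 + 2k2 + 2k3 + k4).
s=0.000000, y=-1.740000:
  k1 = f(0.000000, -1.740000) = 2.126200
  k2 = f(0.255000, -1.197819) = 1.552790
  k3 = f(0.255000, -1.344039) = 1.644908
  k4 = f(0.510000, -0.901097) = 1.186201
  y ← -1.740000 + (0.51/6)·(k1 + 2k2 + 2k3 + k4) = -0.914837
s=0.510000, y=-0.914837:
  k1 = f(0.510000, -0.914837) = 1.194858
  k2 = f(0.765000, -0.610148) = 0.863687
  k3 = f(0.765000, -0.694597) = 0.916890
  k4 = f(1.020000, -0.447223) = 0.653163
  y ← -0.914837 + (0.51/6)·(k1 + 2k2 + 2k3 + k4) = -0.455057
y(1.02) ≈ -0.4551

-0.4551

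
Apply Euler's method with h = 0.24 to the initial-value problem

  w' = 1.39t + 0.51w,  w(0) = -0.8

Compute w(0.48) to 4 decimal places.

Euler: w_{n+1} = w_n + h·f(t_n, w_n).
t=0.000000, w=-0.800000: f=-0.408000 → w ← -0.800000 + 0.24·(-0.408000) = -0.897920
t=0.240000, w=-0.897920: f=-0.124339 → w ← -0.897920 + 0.24·(-0.124339) = -0.927761
w(0.48) ≈ -0.9278

-0.9278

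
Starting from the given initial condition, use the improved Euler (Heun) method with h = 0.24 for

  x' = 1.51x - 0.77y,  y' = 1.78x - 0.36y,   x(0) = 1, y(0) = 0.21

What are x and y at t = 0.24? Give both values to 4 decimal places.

Heun on (x,y): k1 = f(t_n, state_n); k2 = f(t_n + h, state_n + h·k1); state_{n+1} = state_n + (h/2)·(k1 + k2).
0.000000: (1.000000, 0.210000)
  k1 = (1.348300, 1.704400)
  predictor → (1.323592, 0.619056)
  k2 = (1.521951, 2.133134)
  → (1.344430, 0.670504)
(x(0.24), y(0.24)) ≈ (1.3444, 0.6705)

1.3444, 0.6705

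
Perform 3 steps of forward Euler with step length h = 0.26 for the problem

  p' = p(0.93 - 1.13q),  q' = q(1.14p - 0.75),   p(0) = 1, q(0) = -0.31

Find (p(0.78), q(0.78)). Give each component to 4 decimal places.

2.4368, -0.5471

Euler on (p,q): p_{n+1} = p_n + h·p', q_{n+1} = q_n + h·q'.
0.000000: (1.000000, -0.310000); f=(1.280300, -0.120900) → (1.332878, -0.341434)
0.260000: (1.332878, -0.341434); f=(1.753828, -0.262727) → (1.788873, -0.409743)
0.520000: (1.788873, -0.409743); f=(2.491918, -0.528288) → (2.436772, -0.547098)
(p(0.78), q(0.78)) ≈ (2.4368, -0.5471)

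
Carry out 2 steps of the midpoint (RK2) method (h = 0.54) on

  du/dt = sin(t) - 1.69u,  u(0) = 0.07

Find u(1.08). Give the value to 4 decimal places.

Midpoint: k1 = f(t_n, u_n); k2 = f(t_n + h/2, u_n + (h/2)·k1); u_{n+1} = u_n + h·k2.
t=0.000000, u=0.070000:
  k1 = f(0.000000, 0.070000) = -0.118300
  k2 = f(0.270000, 0.038059) = 0.202412
  u ← 0.070000 + 0.54·0.202412 = 0.179302
t=0.540000, u=0.179302:
  k1 = f(0.540000, 0.179302) = 0.211115
  k2 = f(0.810000, 0.236303) = 0.324934
  u ← 0.179302 + 0.54·0.324934 = 0.354767
u(1.08) ≈ 0.3548

0.3548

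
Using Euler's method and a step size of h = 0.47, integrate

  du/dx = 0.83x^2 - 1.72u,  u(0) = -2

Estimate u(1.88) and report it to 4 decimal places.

Euler: u_{n+1} = u_n + h·f(x_n, u_n).
x=0.000000, u=-2.000000: f=3.440000 → u ← -2.000000 + 0.47·3.440000 = -0.383200
x=0.470000, u=-0.383200: f=0.842451 → u ← -0.383200 + 0.47·0.842451 = 0.012752
x=0.940000, u=0.012752: f=0.711455 → u ← 0.012752 + 0.47·0.711455 = 0.347136
x=1.410000, u=0.347136: f=1.053050 → u ← 0.347136 + 0.47·1.053050 = 0.842069
u(1.88) ≈ 0.8421

0.8421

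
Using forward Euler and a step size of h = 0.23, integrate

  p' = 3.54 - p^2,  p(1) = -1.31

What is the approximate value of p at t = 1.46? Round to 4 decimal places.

-0.2587

Euler: p_{n+1} = p_n + h·f(t_n, p_n).
t=1.000000, p=-1.310000: f=1.823900 → p ← -1.310000 + 0.23·1.823900 = -0.890503
t=1.230000, p=-0.890503: f=2.747004 → p ← -0.890503 + 0.23·2.747004 = -0.258692
p(1.46) ≈ -0.2587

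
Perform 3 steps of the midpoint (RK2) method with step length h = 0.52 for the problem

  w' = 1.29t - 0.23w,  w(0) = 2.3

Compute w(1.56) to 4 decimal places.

3.0217

Midpoint: k1 = f(t_n, w_n); k2 = f(t_n + h/2, w_n + (h/2)·k1); w_{n+1} = w_n + h·k2.
t=0.000000, w=2.300000:
  k1 = f(0.000000, 2.300000) = -0.529000
  k2 = f(0.260000, 2.162460) = -0.161966
  w ← 2.300000 + 0.52·(-0.161966) = 2.215778
t=0.520000, w=2.215778:
  k1 = f(0.520000, 2.215778) = 0.161171
  k2 = f(0.780000, 2.257682) = 0.486933
  w ← 2.215778 + 0.52·0.486933 = 2.468983
t=1.040000, w=2.468983:
  k1 = f(1.040000, 2.468983) = 0.773734
  k2 = f(1.300000, 2.670154) = 1.062865
  w ← 2.468983 + 0.52·1.062865 = 3.021673
w(1.56) ≈ 3.0217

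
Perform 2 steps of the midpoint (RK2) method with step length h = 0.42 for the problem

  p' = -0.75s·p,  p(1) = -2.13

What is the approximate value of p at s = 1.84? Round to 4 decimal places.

-0.8696

Midpoint: k1 = f(s_n, p_n); k2 = f(s_n + h/2, p_n + (h/2)·k1); p_{n+1} = p_n + h·k2.
s=1.000000, p=-2.130000:
  k1 = f(1.000000, -2.130000) = 1.597500
  k2 = f(1.210000, -1.794525) = 1.628531
  p ← -2.130000 + 0.42·1.628531 = -1.446017
s=1.420000, p=-1.446017:
  k1 = f(1.420000, -1.446017) = 1.540008
  k2 = f(1.630000, -1.122615) = 1.372397
  p ← -1.446017 + 0.42·1.372397 = -0.869610
p(1.84) ≈ -0.8696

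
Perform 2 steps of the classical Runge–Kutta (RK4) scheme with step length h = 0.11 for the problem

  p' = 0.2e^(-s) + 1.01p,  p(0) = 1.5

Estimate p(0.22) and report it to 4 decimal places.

RK4: k1 = f(s_n, p_n); k2 = f(s_n + h/2, p_n + (h/2)·k1); k3 = f(s_n + h/2, p_n + (h/2)·k2); k4 = f(s_n + h, p_n + h·k3); p_{n+1} = p_n + (h/6)·(k1 + 2k2 + 2k3 + k4).
s=0.000000, p=1.500000:
  k1 = f(0.000000, 1.500000) = 1.715000
  k2 = f(0.055000, 1.594325) = 1.799565
  k3 = f(0.055000, 1.598976) = 1.804263
  k4 = f(0.110000, 1.698469) = 1.894620
  p ← 1.500000 + (0.11/6)·(k1 + 2k2 + 2k3 + k4) = 1.698317
s=0.110000, p=1.698317:
  k1 = f(0.110000, 1.698317) = 1.894467
  k2 = f(0.165000, 1.802512) = 1.990116
  k3 = f(0.165000, 1.807773) = 1.995430
  k4 = f(0.220000, 1.917814) = 2.097496
  p ← 1.698317 + (0.11/6)·(k1 + 2k2 + 2k3 + k4) = 1.917639
p(0.22) ≈ 1.9176

1.9176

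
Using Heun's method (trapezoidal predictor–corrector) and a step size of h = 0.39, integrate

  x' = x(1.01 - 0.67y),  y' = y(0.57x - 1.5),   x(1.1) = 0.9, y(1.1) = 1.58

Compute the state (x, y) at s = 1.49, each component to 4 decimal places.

0.9533, 1.0870

Heun on (x,y): k1 = f(s_n, state_n); k2 = f(s_n + h, state_n + h·k1); state_{n+1} = state_n + (h/2)·(k1 + k2).
1.100000: (0.900000, 1.580000)
  k1 = (-0.043740, -1.559460)
  predictor → (0.882941, 0.971811)
  k2 = (0.316876, -0.968626)
  → (0.953262, 1.087023)
(x(1.49), y(1.49)) ≈ (0.9533, 1.0870)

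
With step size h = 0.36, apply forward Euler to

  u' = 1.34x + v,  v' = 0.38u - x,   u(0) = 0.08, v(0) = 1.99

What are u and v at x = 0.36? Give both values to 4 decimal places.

Euler on (u,v): u_{n+1} = u_n + h·u', v_{n+1} = v_n + h·v'.
0.000000: (0.080000, 1.990000); f=(1.990000, 0.030400) → (0.796400, 2.000944)
(u(0.36), v(0.36)) ≈ (0.7964, 2.0009)

0.7964, 2.0009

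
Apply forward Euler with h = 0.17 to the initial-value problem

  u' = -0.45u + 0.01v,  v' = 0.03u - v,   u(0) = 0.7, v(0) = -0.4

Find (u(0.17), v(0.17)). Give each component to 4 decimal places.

Euler on (u,v): u_{n+1} = u_n + h·u', v_{n+1} = v_n + h·v'.
0.000000: (0.700000, -0.400000); f=(-0.319000, 0.421000) → (0.645770, -0.328430)
(u(0.17), v(0.17)) ≈ (0.6458, -0.3284)

0.6458, -0.3284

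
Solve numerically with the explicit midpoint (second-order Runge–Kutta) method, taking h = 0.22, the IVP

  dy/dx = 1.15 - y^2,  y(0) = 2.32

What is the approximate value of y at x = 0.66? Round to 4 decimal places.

1.3466

Midpoint: k1 = f(x_n, y_n); k2 = f(x_n + h/2, y_n + (h/2)·k1); y_{n+1} = y_n + h·k2.
x=0.000000, y=2.320000:
  k1 = f(0.000000, 2.320000) = -4.232400
  k2 = f(0.110000, 1.854436) = -2.288933
  y ← 2.320000 + 0.22·(-2.288933) = 1.816435
x=0.220000, y=1.816435:
  k1 = f(0.220000, 1.816435) = -2.149435
  k2 = f(0.330000, 1.579997) = -1.346390
  y ← 1.816435 + 0.22·(-1.346390) = 1.520229
x=0.440000, y=1.520229:
  k1 = f(0.440000, 1.520229) = -1.161096
  k2 = f(0.550000, 1.392508) = -0.789080
  y ← 1.520229 + 0.22·(-0.789080) = 1.346631
y(0.66) ≈ 1.3466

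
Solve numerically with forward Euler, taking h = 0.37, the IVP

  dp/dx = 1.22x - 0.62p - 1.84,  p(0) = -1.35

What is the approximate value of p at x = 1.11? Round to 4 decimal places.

-1.7647

Euler: p_{n+1} = p_n + h·f(x_n, p_n).
x=0.000000, p=-1.350000: f=-1.003000 → p ← -1.350000 + 0.37·(-1.003000) = -1.721110
x=0.370000, p=-1.721110: f=-0.321512 → p ← -1.721110 + 0.37·(-0.321512) = -1.840069
x=0.740000, p=-1.840069: f=0.203643 → p ← -1.840069 + 0.37·0.203643 = -1.764721
p(1.11) ≈ -1.7647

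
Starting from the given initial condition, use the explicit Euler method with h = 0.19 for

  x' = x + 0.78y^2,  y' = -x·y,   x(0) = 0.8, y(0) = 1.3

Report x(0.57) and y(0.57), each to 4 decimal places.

Euler on (x,y): x_{n+1} = x_n + h·x', y_{n+1} = y_n + h·y'.
0.000000: (0.800000, 1.300000); f=(2.118200, -1.040000) → (1.202458, 1.102400)
0.190000: (1.202458, 1.102400); f=(2.150381, -1.325590) → (1.611030, 0.850538)
0.380000: (1.611030, 0.850538); f=(2.175294, -1.370242) → (2.024336, 0.590192)
(x(0.57), y(0.57)) ≈ (2.0243, 0.5902)

2.0243, 0.5902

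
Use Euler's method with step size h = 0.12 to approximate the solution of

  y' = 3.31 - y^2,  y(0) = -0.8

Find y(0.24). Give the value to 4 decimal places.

Euler: y_{n+1} = y_n + h·f(t_n, y_n).
t=0.000000, y=-0.800000: f=2.670000 → y ← -0.800000 + 0.12·2.670000 = -0.479600
t=0.120000, y=-0.479600: f=3.079984 → y ← -0.479600 + 0.12·3.079984 = -0.110002
y(0.24) ≈ -0.1100

-0.1100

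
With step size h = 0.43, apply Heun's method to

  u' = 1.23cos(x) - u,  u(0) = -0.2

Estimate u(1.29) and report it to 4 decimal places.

Heun: k1 = f(x_n, u_n); k2 = f(x_n + h, u_n + h·k1); u_{n+1} = u_n + (h/2)·(k1 + k2).
x=0.000000, u=-0.200000:
  k1 = f(0.000000, -0.200000) = 1.430000
  k2 = f(0.430000, 0.414900) = 0.703128
  u ← -0.200000 + (0.43/2)·(1.430000 + 0.703128) = 0.258622
x=0.430000, u=0.258622:
  k1 = f(0.430000, 0.258622) = 0.859405
  k2 = f(0.860000, 0.628167) = 0.174331
  u ← 0.258622 + (0.43/2)·(0.859405 + 0.174331) = 0.480876
x=0.860000, u=0.480876:
  k1 = f(0.860000, 0.480876) = 0.321622
  k2 = f(1.290000, 0.619173) = -0.278315
  u ← 0.480876 + (0.43/2)·(0.321622 + (-0.278315)) = 0.490187
u(1.29) ≈ 0.4902

0.4902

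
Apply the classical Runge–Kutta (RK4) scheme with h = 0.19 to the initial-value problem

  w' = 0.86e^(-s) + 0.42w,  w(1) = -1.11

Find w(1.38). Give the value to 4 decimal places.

-1.1931

RK4: k1 = f(s_n, w_n); k2 = f(s_n + h/2, w_n + (h/2)·k1); k3 = f(s_n + h/2, w_n + (h/2)·k2); k4 = f(s_n + h, w_n + h·k3); w_{n+1} = w_n + (h/6)·(k1 + 2k2 + 2k3 + k4).
s=1.000000, w=-1.110000:
  k1 = f(1.000000, -1.110000) = -0.149824
  k2 = f(1.095000, -1.124233) = -0.184474
  k3 = f(1.095000, -1.127525) = -0.185856
  k4 = f(1.190000, -1.145313) = -0.219401
  w ← -1.110000 + (0.19/6)·(k1 + 2k2 + 2k3 + k4) = -1.145146
s=1.190000, w=-1.145146:
  k1 = f(1.190000, -1.145146) = -0.219331
  k2 = f(1.285000, -1.165983) = -0.251793
  k3 = f(1.285000, -1.169067) = -0.253089
  k4 = f(1.380000, -1.193233) = -0.284800
  w ← -1.145146 + (0.19/6)·(k1 + 2k2 + 2k3 + k4) = -1.193086
w(1.38) ≈ -1.1931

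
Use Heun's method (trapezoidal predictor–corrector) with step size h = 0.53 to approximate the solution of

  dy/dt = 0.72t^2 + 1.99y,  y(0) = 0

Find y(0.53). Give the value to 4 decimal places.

Heun: k1 = f(t_n, y_n); k2 = f(t_n + h, y_n + h·k1); y_{n+1} = y_n + (h/2)·(k1 + k2).
t=0.000000, y=0.000000:
  k1 = f(0.000000, 0.000000) = 0.000000
  k2 = f(0.530000, 0.000000) = 0.202248
  y ← 0.000000 + (0.53/2)·(0.000000 + 0.202248) = 0.053596
y(0.53) ≈ 0.0536

0.0536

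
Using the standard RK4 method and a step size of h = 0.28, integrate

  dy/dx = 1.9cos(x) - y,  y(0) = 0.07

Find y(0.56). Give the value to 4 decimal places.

RK4: k1 = f(x_n, y_n); k2 = f(x_n + h/2, y_n + (h/2)·k1); k3 = f(x_n + h/2, y_n + (h/2)·k2); k4 = f(x_n + h, y_n + h·k3); y_{n+1} = y_n + (h/6)·(k1 + 2k2 + 2k3 + k4).
x=0.000000, y=0.070000:
  k1 = f(0.000000, 0.070000) = 1.830000
  k2 = f(0.140000, 0.326200) = 1.555210
  k3 = f(0.140000, 0.287729) = 1.593681
  k4 = f(0.280000, 0.516231) = 1.309775
  y ← 0.070000 + (0.28/6)·(k1 + 2k2 + 2k3 + k4) = 0.510419
x=0.280000, y=0.510419:
  k1 = f(0.280000, 0.510419) = 1.315586
  k2 = f(0.420000, 0.694601) = 1.040268
  k3 = f(0.420000, 0.656057) = 1.078812
  k4 = f(0.560000, 0.812487) = 0.797298
  y ← 0.510419 + (0.28/6)·(k1 + 2k2 + 2k3 + k4) = 0.806801
y(0.56) ≈ 0.8068

0.8068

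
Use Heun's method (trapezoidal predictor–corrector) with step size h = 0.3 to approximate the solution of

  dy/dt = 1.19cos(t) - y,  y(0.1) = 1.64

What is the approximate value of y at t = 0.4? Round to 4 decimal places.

Heun: k1 = f(t_n, y_n); k2 = f(t_n + h, y_n + h·k1); y_{n+1} = y_n + (h/2)·(k1 + k2).
t=0.100000, y=1.640000:
  k1 = f(0.100000, 1.640000) = -0.455945
  k2 = f(0.400000, 1.503216) = -0.407154
  y ← 1.640000 + (0.3/2)·(-0.455945 + (-0.407154)) = 1.510535
y(0.4) ≈ 1.5105

1.5105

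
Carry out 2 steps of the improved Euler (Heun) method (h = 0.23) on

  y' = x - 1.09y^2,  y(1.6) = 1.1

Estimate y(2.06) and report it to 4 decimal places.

1.2522

Heun: k1 = f(x_n, y_n); k2 = f(x_n + h, y_n + h·k1); y_{n+1} = y_n + (h/2)·(k1 + k2).
x=1.600000, y=1.100000:
  k1 = f(1.600000, 1.100000) = 0.281100
  k2 = f(1.830000, 1.164653) = 0.351506
  y ← 1.100000 + (0.23/2)·(0.281100 + 0.351506) = 1.172750
x=1.830000, y=1.172750:
  k1 = f(1.830000, 1.172750) = 0.330877
  k2 = f(2.060000, 1.248851) = 0.360003
  y ← 1.172750 + (0.23/2)·(0.330877 + 0.360003) = 1.252201
y(2.06) ≈ 1.2522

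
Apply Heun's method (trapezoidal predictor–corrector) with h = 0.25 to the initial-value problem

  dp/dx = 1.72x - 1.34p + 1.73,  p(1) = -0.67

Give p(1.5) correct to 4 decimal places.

Heun: k1 = f(x_n, p_n); k2 = f(x_n + h, p_n + h·k1); p_{n+1} = p_n + (h/2)·(k1 + k2).
x=1.000000, p=-0.670000:
  k1 = f(1.000000, -0.670000) = 4.347800
  k2 = f(1.250000, 0.416950) = 3.321287
  p ← -0.670000 + (0.25/2)·(4.347800 + 3.321287) = 0.288636
x=1.250000, p=0.288636:
  k1 = f(1.250000, 0.288636) = 3.493228
  k2 = f(1.500000, 1.161943) = 2.752997
  p ← 0.288636 + (0.25/2)·(3.493228 + 2.752997) = 1.069414
p(1.5) ≈ 1.0694

1.0694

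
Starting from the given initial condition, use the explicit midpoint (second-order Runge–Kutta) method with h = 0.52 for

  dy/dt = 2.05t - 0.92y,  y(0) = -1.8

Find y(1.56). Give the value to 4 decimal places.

Midpoint: k1 = f(t_n, y_n); k2 = f(t_n + h/2, y_n + (h/2)·k1); y_{n+1} = y_n + h·k2.
t=0.000000, y=-1.800000:
  k1 = f(0.000000, -1.800000) = 1.656000
  k2 = f(0.260000, -1.369440) = 1.792885
  y ← -1.800000 + 0.52·1.792885 = -0.867700
t=0.520000, y=-0.867700:
  k1 = f(0.520000, -0.867700) = 1.864284
  k2 = f(0.780000, -0.382986) = 1.951347
  y ← -0.867700 + 0.52·1.951347 = 0.147001
t=1.040000, y=0.147001:
  k1 = f(1.040000, 0.147001) = 1.996759
  k2 = f(1.300000, 0.666158) = 2.052135
  y ← 0.147001 + 0.52·2.052135 = 1.214111
y(1.56) ≈ 1.2141

1.2141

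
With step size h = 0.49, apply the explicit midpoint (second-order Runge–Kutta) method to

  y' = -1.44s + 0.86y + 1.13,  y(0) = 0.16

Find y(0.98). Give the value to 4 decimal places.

1.1951

Midpoint: k1 = f(s_n, y_n); k2 = f(s_n + h/2, y_n + (h/2)·k1); y_{n+1} = y_n + h·k2.
s=0.000000, y=0.160000:
  k1 = f(0.000000, 0.160000) = 1.267600
  k2 = f(0.245000, 0.470562) = 1.181883
  y ← 0.160000 + 0.49·1.181883 = 0.739123
s=0.490000, y=0.739123:
  k1 = f(0.490000, 0.739123) = 1.060046
  k2 = f(0.735000, 0.998834) = 0.930597
  y ← 0.739123 + 0.49·0.930597 = 1.195115
y(0.98) ≈ 1.1951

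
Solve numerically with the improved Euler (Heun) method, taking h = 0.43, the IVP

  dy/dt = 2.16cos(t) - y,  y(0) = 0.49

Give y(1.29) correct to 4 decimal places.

1.1054

Heun: k1 = f(t_n, y_n); k2 = f(t_n + h, y_n + h·k1); y_{n+1} = y_n + (h/2)·(k1 + k2).
t=0.000000, y=0.490000:
  k1 = f(0.000000, 0.490000) = 1.670000
  k2 = f(0.430000, 1.208100) = 0.755266
  y ← 0.490000 + (0.43/2)·(1.670000 + 0.755266) = 1.011432
t=0.430000, y=1.011432:
  k1 = f(0.430000, 1.011432) = 0.951934
  k2 = f(0.860000, 1.420764) = -0.011499
  y ← 1.011432 + (0.43/2)·(0.951934 + (-0.011499)) = 1.213626
t=0.860000, y=1.213626:
  k1 = f(0.860000, 1.213626) = 0.195639
  k2 = f(1.290000, 1.297751) = -0.699169
  y ← 1.213626 + (0.43/2)·(0.195639 + (-0.699169)) = 1.105367
y(1.29) ≈ 1.1054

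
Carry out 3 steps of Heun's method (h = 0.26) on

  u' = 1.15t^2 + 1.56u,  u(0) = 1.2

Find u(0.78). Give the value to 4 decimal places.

Heun: k1 = f(t_n, u_n); k2 = f(t_n + h, u_n + h·k1); u_{n+1} = u_n + (h/2)·(k1 + k2).
t=0.000000, u=1.200000:
  k1 = f(0.000000, 1.200000) = 1.872000
  k2 = f(0.260000, 1.686720) = 2.709023
  u ← 1.200000 + (0.26/2)·(1.872000 + 2.709023) = 1.795533
t=0.260000, u=1.795533:
  k1 = f(0.260000, 1.795533) = 2.878772
  k2 = f(0.520000, 2.544014) = 4.279621
  u ← 1.795533 + (0.26/2)·(2.878772 + 4.279621) = 2.726124
t=0.520000, u=2.726124:
  k1 = f(0.520000, 2.726124) = 4.563714
  k2 = f(0.780000, 3.912690) = 6.803456
  u ← 2.726124 + (0.26/2)·(4.563714 + 6.803456) = 4.203856
u(0.78) ≈ 4.2039

4.2039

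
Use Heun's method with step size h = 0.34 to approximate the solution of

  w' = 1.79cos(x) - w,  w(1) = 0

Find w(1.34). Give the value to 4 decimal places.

Heun: k1 = f(x_n, w_n); k2 = f(x_n + h, w_n + h·k1); w_{n+1} = w_n + (h/2)·(k1 + k2).
x=1.000000, w=0.000000:
  k1 = f(1.000000, 0.000000) = 0.967141
  k2 = f(1.340000, 0.328828) = 0.080640
  w ← 0.000000 + (0.34/2)·(0.967141 + 0.080640) = 0.178123
w(1.34) ≈ 0.1781

0.1781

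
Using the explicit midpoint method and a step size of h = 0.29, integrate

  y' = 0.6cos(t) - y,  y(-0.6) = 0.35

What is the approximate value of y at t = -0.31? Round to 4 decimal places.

Midpoint: k1 = f(t_n, y_n); k2 = f(t_n + h/2, y_n + (h/2)·k1); y_{n+1} = y_n + h·k2.
t=-0.600000, y=0.350000:
  k1 = f(-0.600000, 0.350000) = 0.145201
  k2 = f(-0.455000, 0.371054) = 0.167902
  y ← 0.350000 + 0.29·0.167902 = 0.398692
y(-0.31) ≈ 0.3987

0.3987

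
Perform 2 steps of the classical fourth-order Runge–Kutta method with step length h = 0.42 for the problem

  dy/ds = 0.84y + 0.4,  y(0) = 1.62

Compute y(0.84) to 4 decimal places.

3.7684

RK4: k1 = f(s_n, y_n); k2 = f(s_n + h/2, y_n + (h/2)·k1); k3 = f(s_n + h/2, y_n + (h/2)·k2); k4 = f(s_n + h, y_n + h·k3); y_{n+1} = y_n + (h/6)·(k1 + 2k2 + 2k3 + k4).
s=0.000000, y=1.620000:
  k1 = f(0.000000, 1.620000) = 1.760800
  k2 = f(0.210000, 1.989768) = 2.071405
  k3 = f(0.210000, 2.054995) = 2.126196
  k4 = f(0.420000, 2.513002) = 2.510922
  y ← 1.620000 + (0.42/6)·(k1 + 2k2 + 2k3 + k4) = 2.506685
s=0.420000, y=2.506685:
  k1 = f(0.420000, 2.506685) = 2.505615
  k2 = f(0.630000, 3.032864) = 2.947606
  k3 = f(0.630000, 3.125682) = 3.025573
  k4 = f(0.840000, 3.777425) = 3.573037
  y ← 2.506685 + (0.42/6)·(k1 + 2k2 + 2k3 + k4) = 3.768435
y(0.84) ≈ 3.7684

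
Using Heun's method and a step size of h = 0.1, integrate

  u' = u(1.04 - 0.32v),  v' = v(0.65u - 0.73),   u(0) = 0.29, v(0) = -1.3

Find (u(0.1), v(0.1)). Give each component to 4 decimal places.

0.3349, -1.2332

Heun on (u,v): k1 = f(t_n, state_n); k2 = f(t_n + h, state_n + h·k1); state_{n+1} = state_n + (h/2)·(k1 + k2).
0.000000: (0.290000, -1.300000)
  k1 = (0.422240, 0.703950)
  predictor → (0.332224, -1.229605)
  k2 = (0.476234, 0.632084)
  → (0.334924, -1.233198)
(u(0.1), v(0.1)) ≈ (0.3349, -1.2332)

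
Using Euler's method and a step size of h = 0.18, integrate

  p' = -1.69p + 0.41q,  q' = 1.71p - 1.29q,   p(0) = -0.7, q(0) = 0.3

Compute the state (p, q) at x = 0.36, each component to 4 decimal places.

Euler on (p,q): p_{n+1} = p_n + h·p', q_{n+1} = q_n + h·q'.
0.000000: (-0.700000, 0.300000); f=(1.306000, -1.584000) → (-0.464920, 0.014880)
0.180000: (-0.464920, 0.014880); f=(0.791816, -0.814208) → (-0.322393, -0.131678)
(p(0.36), q(0.36)) ≈ (-0.3224, -0.1317)

-0.3224, -0.1317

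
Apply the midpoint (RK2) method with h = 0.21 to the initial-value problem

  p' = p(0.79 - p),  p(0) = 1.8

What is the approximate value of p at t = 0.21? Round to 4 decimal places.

Midpoint: k1 = f(t_n, p_n); k2 = f(t_n + h/2, p_n + (h/2)·k1); p_{n+1} = p_n + h·k2.
t=0.000000, p=1.800000:
  k1 = f(0.000000, 1.800000) = -1.818000
  k2 = f(0.105000, 1.609110) = -1.318038
  p ← 1.800000 + 0.21·(-1.318038) = 1.523212
p(0.21) ≈ 1.5232

1.5232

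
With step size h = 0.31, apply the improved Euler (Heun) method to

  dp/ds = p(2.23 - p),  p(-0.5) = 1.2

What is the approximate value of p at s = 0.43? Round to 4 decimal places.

Heun: k1 = f(s_n, p_n); k2 = f(s_n + h, p_n + h·k1); p_{n+1} = p_n + (h/2)·(k1 + k2).
s=-0.500000, p=1.200000:
  k1 = f(-0.500000, 1.200000) = 1.236000
  k2 = f(-0.190000, 1.583160) = 1.024051
  p ← 1.200000 + (0.31/2)·(1.236000 + 1.024051) = 1.550308
s=-0.190000, p=1.550308:
  k1 = f(-0.190000, 1.550308) = 1.053732
  k2 = f(0.120000, 1.876965) = 0.662635
  p ← 1.550308 + (0.31/2)·(1.053732 + 0.662635) = 1.816345
s=0.120000, p=1.816345:
  k1 = f(0.120000, 1.816345) = 0.751341
  k2 = f(0.430000, 2.049260) = 0.370383
  p ← 1.816345 + (0.31/2)·(0.751341 + 0.370383) = 1.990212
p(0.43) ≈ 1.9902

1.9902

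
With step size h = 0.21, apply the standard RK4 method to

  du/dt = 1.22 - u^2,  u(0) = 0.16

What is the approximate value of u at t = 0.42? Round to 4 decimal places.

0.6008

RK4: k1 = f(t_n, u_n); k2 = f(t_n + h/2, u_n + (h/2)·k1); k3 = f(t_n + h/2, u_n + (h/2)·k2); k4 = f(t_n + h, u_n + h·k3); u_{n+1} = u_n + (h/6)·(k1 + 2k2 + 2k3 + k4).
t=0.000000, u=0.160000:
  k1 = f(0.000000, 0.160000) = 1.194400
  k2 = f(0.105000, 0.285412) = 1.138540
  k3 = f(0.105000, 0.279547) = 1.141854
  k4 = f(0.210000, 0.399789) = 1.060169
  u ← 0.160000 + (0.21/6)·(k1 + 2k2 + 2k3 + k4) = 0.398537
t=0.210000, u=0.398537:
  k1 = f(0.210000, 0.398537) = 1.061168
  k2 = f(0.315000, 0.509960) = 0.959941
  k3 = f(0.315000, 0.499331) = 0.970668
  k4 = f(0.420000, 0.602378) = 0.857141
  u ← 0.398537 + (0.21/6)·(k1 + 2k2 + 2k3 + k4) = 0.600821
u(0.42) ≈ 0.6008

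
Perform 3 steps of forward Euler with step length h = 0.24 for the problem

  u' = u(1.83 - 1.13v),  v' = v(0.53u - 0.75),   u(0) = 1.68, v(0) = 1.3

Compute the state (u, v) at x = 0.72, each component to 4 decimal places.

Euler on (u,v): u_{n+1} = u_n + h·u', v_{n+1} = v_n + h·v'.
0.000000: (1.680000, 1.300000); f=(0.606480, 0.182520) → (1.825555, 1.343805)
0.240000: (1.825555, 1.343805); f=(0.568661, 0.292337) → (1.962034, 1.413966)
0.480000: (1.962034, 1.413966); f=(0.455621, 0.409878) → (2.071383, 1.512336)
(u(0.72), v(0.72)) ≈ (2.0714, 1.5123)

2.0714, 1.5123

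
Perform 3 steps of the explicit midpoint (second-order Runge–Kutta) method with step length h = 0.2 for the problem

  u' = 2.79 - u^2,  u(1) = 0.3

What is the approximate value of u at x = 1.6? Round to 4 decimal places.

Midpoint: k1 = f(x_n, u_n); k2 = f(x_n + h/2, u_n + (h/2)·k1); u_{n+1} = u_n + h·k2.
x=1.000000, u=0.300000:
  k1 = f(1.000000, 0.300000) = 2.700000
  k2 = f(1.100000, 0.570000) = 2.465100
  u ← 0.300000 + 0.2·2.465100 = 0.793020
x=1.200000, u=0.793020:
  k1 = f(1.200000, 0.793020) = 2.161119
  k2 = f(1.300000, 1.009132) = 1.771653
  u ← 0.793020 + 0.2·1.771653 = 1.147351
x=1.400000, u=1.147351:
  k1 = f(1.400000, 1.147351) = 1.473587
  k2 = f(1.500000, 1.294709) = 1.113728
  u ← 1.147351 + 0.2·1.113728 = 1.370096
u(1.6) ≈ 1.3701

1.3701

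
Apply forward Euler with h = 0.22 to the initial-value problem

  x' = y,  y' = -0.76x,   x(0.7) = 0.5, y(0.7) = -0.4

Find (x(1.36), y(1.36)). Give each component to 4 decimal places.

0.1841, -0.6036

Euler on (x,y): x_{n+1} = x_n + h·x', y_{n+1} = y_n + h·y'.
0.700000: (0.500000, -0.400000); f=(-0.400000, -0.380000) → (0.412000, -0.483600)
0.920000: (0.412000, -0.483600); f=(-0.483600, -0.313120) → (0.305608, -0.552486)
1.140000: (0.305608, -0.552486); f=(-0.552486, -0.232262) → (0.184061, -0.603584)
(x(1.36), y(1.36)) ≈ (0.1841, -0.6036)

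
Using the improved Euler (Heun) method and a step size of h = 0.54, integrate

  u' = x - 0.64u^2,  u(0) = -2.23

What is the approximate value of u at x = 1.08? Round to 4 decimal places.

Heun: k1 = f(x_n, u_n); k2 = f(x_n + h, u_n + h·k1); u_{n+1} = u_n + (h/2)·(k1 + k2).
x=0.000000, u=-2.230000:
  k1 = f(0.000000, -2.230000) = -3.182656
  k2 = f(0.540000, -3.948634) = -9.438696
  u ← -2.230000 + (0.54/2)·(-3.182656 + (-9.438696)) = -5.637765
x=0.540000, u=-5.637765:
  k1 = f(0.540000, -5.637765) = -19.802012
  k2 = f(1.080000, -16.330852) = -169.605899
  u ← -5.637765 + (0.54/2)·(-19.802012 + (-169.605899)) = -56.777901
u(1.08) ≈ -56.7779

-56.7779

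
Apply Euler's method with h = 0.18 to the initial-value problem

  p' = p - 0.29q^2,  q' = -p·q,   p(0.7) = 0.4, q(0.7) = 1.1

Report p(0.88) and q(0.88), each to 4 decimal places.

Euler on (p,q): p_{n+1} = p_n + h·p', q_{n+1} = q_n + h·q'.
0.700000: (0.400000, 1.100000); f=(0.049100, -0.440000) → (0.408838, 1.020800)
(p(0.88), q(0.88)) ≈ (0.4088, 1.0208)

0.4088, 1.0208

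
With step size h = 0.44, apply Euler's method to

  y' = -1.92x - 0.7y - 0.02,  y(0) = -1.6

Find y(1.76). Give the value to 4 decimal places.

Euler: y_{n+1} = y_n + h·f(x_n, y_n).
x=0.000000, y=-1.600000: f=1.100000 → y ← -1.600000 + 0.44·1.100000 = -1.116000
x=0.440000, y=-1.116000: f=-0.083600 → y ← -1.116000 + 0.44·(-0.083600) = -1.152784
x=0.880000, y=-1.152784: f=-0.902651 → y ← -1.152784 + 0.44·(-0.902651) = -1.549951
x=1.320000, y=-1.549951: f=-1.469435 → y ← -1.549951 + 0.44·(-1.469435) = -2.196502
y(1.76) ≈ -2.1965

-2.1965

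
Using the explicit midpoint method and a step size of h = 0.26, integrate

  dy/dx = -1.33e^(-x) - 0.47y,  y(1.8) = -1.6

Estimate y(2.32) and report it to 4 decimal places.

-1.3313

Midpoint: k1 = f(x_n, y_n); k2 = f(x_n + h/2, y_n + (h/2)·k1); y_{n+1} = y_n + h·k2.
x=1.800000, y=-1.600000:
  k1 = f(1.800000, -1.600000) = 0.532152
  k2 = f(1.930000, -1.530820) = 0.526438
  y ← -1.600000 + 0.26·0.526438 = -1.463126
x=2.060000, y=-1.463126:
  k1 = f(2.060000, -1.463126) = 0.518155
  k2 = f(2.190000, -1.395766) = 0.507161
  y ← -1.463126 + 0.26·0.507161 = -1.331264
y(2.32) ≈ -1.3313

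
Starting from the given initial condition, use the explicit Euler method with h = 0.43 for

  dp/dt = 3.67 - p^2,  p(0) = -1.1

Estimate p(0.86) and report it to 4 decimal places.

1.5351

Euler: p_{n+1} = p_n + h·f(t_n, p_n).
t=0.000000, p=-1.100000: f=2.460000 → p ← -1.100000 + 0.43·2.460000 = -0.042200
t=0.430000, p=-0.042200: f=3.668219 → p ← -0.042200 + 0.43·3.668219 = 1.535134
p(0.86) ≈ 1.5351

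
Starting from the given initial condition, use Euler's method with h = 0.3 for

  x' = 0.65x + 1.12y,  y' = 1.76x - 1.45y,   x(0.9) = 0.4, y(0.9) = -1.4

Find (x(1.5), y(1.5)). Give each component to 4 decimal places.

-0.1857, -0.3236

Euler on (x,y): x_{n+1} = x_n + h·x', y_{n+1} = y_n + h·y'.
0.900000: (0.400000, -1.400000); f=(-1.308000, 2.734000) → (0.007600, -0.579800)
1.200000: (0.007600, -0.579800); f=(-0.644436, 0.854086) → (-0.185731, -0.323574)
(x(1.5), y(1.5)) ≈ (-0.1857, -0.3236)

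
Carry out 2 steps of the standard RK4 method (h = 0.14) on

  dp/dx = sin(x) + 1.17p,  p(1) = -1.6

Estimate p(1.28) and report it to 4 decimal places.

-1.9212

RK4: k1 = f(x_n, p_n); k2 = f(x_n + h/2, p_n + (h/2)·k1); k3 = f(x_n + h/2, p_n + (h/2)·k2); k4 = f(x_n + h, p_n + h·k3); p_{n+1} = p_n + (h/6)·(k1 + 2k2 + 2k3 + k4).
x=1.000000, p=-1.600000:
  k1 = f(1.000000, -1.600000) = -1.030529
  k2 = f(1.070000, -1.672137) = -1.079200
  k3 = f(1.070000, -1.675544) = -1.083186
  k4 = f(1.140000, -1.751646) = -1.140792
  p ← -1.600000 + (0.14/6)·(k1 + 2k2 + 2k3 + k4) = -1.751576
x=1.140000, p=-1.751576:
  k1 = f(1.140000, -1.751576) = -1.140710
  k2 = f(1.210000, -1.831425) = -1.207151
  k3 = f(1.210000, -1.836076) = -1.212593
  k4 = f(1.280000, -1.921339) = -1.289950
  p ← -1.751576 + (0.14/6)·(k1 + 2k2 + 2k3 + k4) = -1.921212
p(1.28) ≈ -1.9212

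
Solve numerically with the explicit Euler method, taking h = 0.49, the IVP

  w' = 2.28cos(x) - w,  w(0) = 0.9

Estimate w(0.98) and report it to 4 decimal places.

1.7896

Euler: w_{n+1} = w_n + h·f(x_n, w_n).
x=0.000000, w=0.900000: f=1.380000 → w ← 0.900000 + 0.49·1.380000 = 1.576200
x=0.490000, w=1.576200: f=0.435519 → w ← 1.576200 + 0.49·0.435519 = 1.789604
w(0.98) ≈ 1.7896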